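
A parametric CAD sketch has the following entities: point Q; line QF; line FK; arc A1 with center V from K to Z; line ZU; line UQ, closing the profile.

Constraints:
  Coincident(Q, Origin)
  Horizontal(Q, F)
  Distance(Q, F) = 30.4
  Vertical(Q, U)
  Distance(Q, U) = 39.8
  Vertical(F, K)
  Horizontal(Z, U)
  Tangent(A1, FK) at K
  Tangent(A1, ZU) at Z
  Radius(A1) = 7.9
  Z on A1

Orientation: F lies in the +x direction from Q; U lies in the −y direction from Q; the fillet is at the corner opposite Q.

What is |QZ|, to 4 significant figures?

45.72

The virtual corner opposite Q is at (30.40, -39.80). A1 meets FK tangentially, so VK is at right angles to FK and A1 meets ZU tangentially, so VZ is at right angles to ZU, with radius 7.9, so the center V sits 7.9 in from both sides at V = (22.50, -31.90). That places the tangent points at K = (30.40, -31.90) on FK and Z = (22.50, -39.80) on ZU. Then |QZ| = |Z − Q| = 45.72.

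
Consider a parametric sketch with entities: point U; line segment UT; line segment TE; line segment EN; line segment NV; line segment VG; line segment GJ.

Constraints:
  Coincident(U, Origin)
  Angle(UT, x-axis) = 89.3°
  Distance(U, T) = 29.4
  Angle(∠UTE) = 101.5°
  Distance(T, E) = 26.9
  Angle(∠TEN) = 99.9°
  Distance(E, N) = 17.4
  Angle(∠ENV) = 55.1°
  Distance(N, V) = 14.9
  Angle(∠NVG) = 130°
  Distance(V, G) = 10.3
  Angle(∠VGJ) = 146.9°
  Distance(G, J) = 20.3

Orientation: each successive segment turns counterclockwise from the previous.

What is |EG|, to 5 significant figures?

13.209

U is at the origin; UT runs at 89.3° with length 29.4, so T = (0.35918, 29.398). ∠UTE = 101.5° gives TE at 167.80° from the x-axis; with |TE| = 26.9, E = (-25.933, 35.082). ∠TEN = 99.9° gives EN at -112.10° from the x-axis; with |EN| = 17.4, N = (-32.480, 18.961). ∠ENV = 55.1° gives NV at 12.800° from the x-axis; with |NV| = 14.9, V = (-17.950, 22.262). ∠NVG = 130.0° gives VG at 62.800° from the x-axis; with |VG| = 10.3, G = (-13.242, 31.423). Then |EG| = |G − E| = 13.209.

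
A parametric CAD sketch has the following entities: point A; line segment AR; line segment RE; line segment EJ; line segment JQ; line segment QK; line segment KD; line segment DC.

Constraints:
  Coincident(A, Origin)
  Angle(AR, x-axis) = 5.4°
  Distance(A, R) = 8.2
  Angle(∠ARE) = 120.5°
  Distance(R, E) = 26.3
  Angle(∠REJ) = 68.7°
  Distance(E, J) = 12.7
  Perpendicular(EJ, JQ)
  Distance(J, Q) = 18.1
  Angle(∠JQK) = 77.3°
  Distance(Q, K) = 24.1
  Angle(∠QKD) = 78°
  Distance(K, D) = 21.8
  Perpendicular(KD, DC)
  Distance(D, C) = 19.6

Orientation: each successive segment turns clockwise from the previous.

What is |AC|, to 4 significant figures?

24.68

∠QKD = 78.0° gives KD at -100.1° from the x-axis; with |KD| = 21.8, D = (27.00, -26.88). KD ⟂ DC, so DC runs at 169.9°; with |DC| = 19.6, C = (7.700, -23.44). Then |AC| = |C − A| = 24.68.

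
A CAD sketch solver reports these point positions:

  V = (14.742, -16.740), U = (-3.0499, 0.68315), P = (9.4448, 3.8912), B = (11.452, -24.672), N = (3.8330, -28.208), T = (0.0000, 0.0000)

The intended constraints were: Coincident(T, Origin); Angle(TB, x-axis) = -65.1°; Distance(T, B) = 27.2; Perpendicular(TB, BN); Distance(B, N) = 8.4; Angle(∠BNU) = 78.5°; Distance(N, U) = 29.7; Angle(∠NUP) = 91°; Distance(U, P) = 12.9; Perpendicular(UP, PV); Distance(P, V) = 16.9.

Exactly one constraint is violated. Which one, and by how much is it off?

Distance(P, V) = 16.9 — off by 4.40.

T = (0.00, 0.00) ✓; TB at -65.10° ✓; |TB| = 27.20 ✓; ∠(TB, BN) = 90.00° ✓; |BN| = 8.400 ✓; ∠BNU = 78.50° ✓; |NU| = 29.70 ✓; ∠NUP = 91.00° ✓; |UP| = 12.90 ✓; ∠(UP, PV) = 90.00° ✓; |PV| = 21.30 ✗.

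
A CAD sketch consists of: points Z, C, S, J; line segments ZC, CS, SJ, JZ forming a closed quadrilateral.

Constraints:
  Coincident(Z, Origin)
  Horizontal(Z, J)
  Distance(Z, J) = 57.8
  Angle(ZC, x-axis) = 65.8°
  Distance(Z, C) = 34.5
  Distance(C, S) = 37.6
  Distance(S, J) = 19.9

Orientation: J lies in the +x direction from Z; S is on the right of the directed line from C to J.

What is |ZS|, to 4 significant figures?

38.13

Z is at the origin; Z and J share the same y with |ZJ| = 57.8 and J in +x, so J = (57.8, 0). ZC runs at 65.8° with |ZC| = 34.5, so C = (14.14, 31.47). S is determined by |CS| = 37.6 and |SJ| = 19.9 together: it lies at the intersection of circle(C, 37.6) and circle(J, 19.9). With |CJ| = 53.82, the foot of the radical line on CJ is 36.36 from C and the perpendicular offset is √(37.6² − 36.36²) = 9.561. Taking the right-of-CJ solution: S = (38.05, 2.449).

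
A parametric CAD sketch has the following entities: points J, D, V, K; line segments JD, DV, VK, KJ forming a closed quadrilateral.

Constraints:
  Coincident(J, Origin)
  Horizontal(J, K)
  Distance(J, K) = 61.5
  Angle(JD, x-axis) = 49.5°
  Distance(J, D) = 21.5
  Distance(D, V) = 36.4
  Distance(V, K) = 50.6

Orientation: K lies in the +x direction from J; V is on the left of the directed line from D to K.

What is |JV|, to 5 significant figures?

57.898

J is at the origin; J and K share the same y with |JK| = 61.5 and K in +x, so K = (61.5, 0). JD runs at 49.5° with |JD| = 21.5, so D = (13.963, 16.349). V is determined by |DV| = 36.4 and |VK| = 50.6 together: it lies at the intersection of circle(D, 36.4) and circle(K, 50.6). With |DK| = 50.270, the foot of the radical line on DK is 12.847 from D and the perpendicular offset is √(36.4² − 12.847²) = 34.057. Taking the left-of-DK solution: V = (37.188, 44.377).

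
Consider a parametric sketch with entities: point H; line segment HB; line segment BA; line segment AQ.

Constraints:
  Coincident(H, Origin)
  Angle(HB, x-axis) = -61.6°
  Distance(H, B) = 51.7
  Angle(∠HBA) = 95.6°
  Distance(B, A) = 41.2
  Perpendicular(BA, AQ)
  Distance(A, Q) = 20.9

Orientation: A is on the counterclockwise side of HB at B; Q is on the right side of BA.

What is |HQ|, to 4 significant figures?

85.87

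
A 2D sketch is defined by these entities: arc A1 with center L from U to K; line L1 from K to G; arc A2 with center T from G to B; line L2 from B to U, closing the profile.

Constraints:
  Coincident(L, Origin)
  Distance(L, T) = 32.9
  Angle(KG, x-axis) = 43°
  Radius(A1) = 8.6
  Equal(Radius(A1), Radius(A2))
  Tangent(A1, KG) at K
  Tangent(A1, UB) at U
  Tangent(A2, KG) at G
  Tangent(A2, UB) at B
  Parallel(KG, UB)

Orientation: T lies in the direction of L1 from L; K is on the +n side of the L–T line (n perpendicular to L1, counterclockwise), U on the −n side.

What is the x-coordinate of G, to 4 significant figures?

18.20

The slot axis is L1's direction at 43.0°, so u = (cos 43.0°, sin 43.0°) = (0.7314, 0.6820) and n = (−sin 43.0°, cos 43.0°) = (-0.6820, 0.7314). L is at the origin and T lies 32.9 along u from L, so T = 32.9·u = (24.06, 22.44). Tangency of A1 to both parallel lines with radius 8.6 puts K and U at L ± 8.6·n: K = (-5.865, 6.290), U = (5.865, -6.290). Equal radii place G and B the same way about T: G = T + 8.6·n = (18.20, 28.73), B = T − 8.6·n = (29.93, 16.15). So G.x = 18.20.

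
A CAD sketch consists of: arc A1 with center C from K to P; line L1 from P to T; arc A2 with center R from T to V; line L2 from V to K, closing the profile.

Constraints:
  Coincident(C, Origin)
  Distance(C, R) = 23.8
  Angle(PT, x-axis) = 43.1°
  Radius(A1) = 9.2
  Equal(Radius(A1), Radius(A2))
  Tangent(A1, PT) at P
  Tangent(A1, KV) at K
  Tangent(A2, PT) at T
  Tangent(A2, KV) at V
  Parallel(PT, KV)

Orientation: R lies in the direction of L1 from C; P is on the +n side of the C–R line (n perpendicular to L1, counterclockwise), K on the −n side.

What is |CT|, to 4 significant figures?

25.52

Tangency of A1 to both parallel lines with radius 9.2 puts P and K at C ± 9.2·n: P = (-6.286, 6.717), K = (6.286, -6.717). Equal radii place T and V the same way about R: T = R + 9.2·n = (11.09, 22.98), V = R − 9.2·n = (23.66, 9.544). Then |CT| = |T − C| = 25.52.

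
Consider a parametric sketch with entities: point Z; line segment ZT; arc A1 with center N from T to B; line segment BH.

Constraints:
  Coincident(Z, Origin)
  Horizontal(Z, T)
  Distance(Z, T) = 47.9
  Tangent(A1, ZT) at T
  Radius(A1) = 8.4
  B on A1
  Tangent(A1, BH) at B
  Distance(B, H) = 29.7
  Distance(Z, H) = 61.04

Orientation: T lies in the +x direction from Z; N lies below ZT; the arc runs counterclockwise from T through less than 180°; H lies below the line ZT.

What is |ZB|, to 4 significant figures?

41.07

Checks: Z.y = 0.00, T.y = 0.00 ✓; |NB| = 8.400 ✓; ∠(NB, BH) = 90.00° ✓; |BH| = 29.70 ✓; |ZH| = 61.04 ✓.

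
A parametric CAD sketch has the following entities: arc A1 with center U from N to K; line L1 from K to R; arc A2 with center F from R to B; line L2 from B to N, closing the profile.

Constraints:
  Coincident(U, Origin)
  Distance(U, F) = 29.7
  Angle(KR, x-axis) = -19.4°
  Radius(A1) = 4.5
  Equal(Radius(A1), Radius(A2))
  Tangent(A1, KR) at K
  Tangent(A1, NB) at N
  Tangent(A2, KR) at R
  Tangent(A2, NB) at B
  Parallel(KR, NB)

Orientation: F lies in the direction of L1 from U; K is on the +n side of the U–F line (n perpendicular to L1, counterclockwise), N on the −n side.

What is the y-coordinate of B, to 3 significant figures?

-14.1

The slot axis is L1's direction at -19.4°, so u = (cos -19.4°, sin -19.4°) = (0.943, -0.332) and n = (−sin -19.4°, cos -19.4°) = (0.332, 0.943). U is at the origin and F lies 29.7 along u from U, so F = 29.7·u = (28.0, -9.87). Tangency of A1 to both parallel lines with radius 4.5 puts K and N at U ± 4.5·n: K = (1.49, 4.24), N = (-1.49, -4.24). Equal radii place R and B the same way about F: R = F + 4.5·n = (29.5, -5.62), B = F − 4.5·n = (26.5, -14.1). So B.y = -14.1.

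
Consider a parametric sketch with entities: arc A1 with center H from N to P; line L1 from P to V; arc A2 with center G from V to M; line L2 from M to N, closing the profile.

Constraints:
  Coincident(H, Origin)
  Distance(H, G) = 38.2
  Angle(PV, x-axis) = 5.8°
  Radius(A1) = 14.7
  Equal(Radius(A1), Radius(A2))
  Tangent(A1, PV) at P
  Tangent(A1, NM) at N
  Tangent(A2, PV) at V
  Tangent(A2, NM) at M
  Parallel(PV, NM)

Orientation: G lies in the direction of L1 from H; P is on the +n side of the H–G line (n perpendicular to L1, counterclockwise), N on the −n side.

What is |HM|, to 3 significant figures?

40.9

The slot axis is L1's direction at 5.8°, so u = (cos 5.8°, sin 5.8°) = (0.995, 0.101) and n = (−sin 5.8°, cos 5.8°) = (-0.101, 0.995). H is at the origin and G lies 38.2 along u from H, so G = 38.2·u = (38.0, 3.86). Tangency of A1 to both parallel lines with radius 14.7 puts P and N at H ± 14.7·n: P = (-1.49, 14.6), N = (1.49, -14.6). Equal radii place V and M the same way about G: V = G + 14.7·n = (36.5, 18.5), M = G − 14.7·n = (39.5, -10.8). Then |HM| = |M − H| = 40.9.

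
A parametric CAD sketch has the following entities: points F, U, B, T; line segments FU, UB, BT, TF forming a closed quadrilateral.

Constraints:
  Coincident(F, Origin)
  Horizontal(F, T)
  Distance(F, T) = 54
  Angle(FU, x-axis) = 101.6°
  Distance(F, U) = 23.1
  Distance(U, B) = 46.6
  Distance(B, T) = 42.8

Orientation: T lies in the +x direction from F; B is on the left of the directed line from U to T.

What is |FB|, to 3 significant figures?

55.6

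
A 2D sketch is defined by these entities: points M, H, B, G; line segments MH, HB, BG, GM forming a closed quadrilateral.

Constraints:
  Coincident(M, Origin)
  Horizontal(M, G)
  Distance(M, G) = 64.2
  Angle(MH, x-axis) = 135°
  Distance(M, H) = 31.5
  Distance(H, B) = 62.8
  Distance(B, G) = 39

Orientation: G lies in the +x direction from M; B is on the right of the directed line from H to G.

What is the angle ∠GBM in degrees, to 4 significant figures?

129.2°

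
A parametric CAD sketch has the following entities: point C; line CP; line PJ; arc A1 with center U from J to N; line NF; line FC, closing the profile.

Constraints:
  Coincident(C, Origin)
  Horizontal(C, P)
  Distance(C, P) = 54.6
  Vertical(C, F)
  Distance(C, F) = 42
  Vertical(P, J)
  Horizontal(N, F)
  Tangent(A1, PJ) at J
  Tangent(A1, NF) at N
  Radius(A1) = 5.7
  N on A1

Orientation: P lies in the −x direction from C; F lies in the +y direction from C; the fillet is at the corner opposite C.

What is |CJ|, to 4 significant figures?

65.57

C is at the origin; CP is horizontal with |CP| = 54.6 and P on the −x side, so P = (-54.60, 0.000). CF is vertical with |CF| = 42.0 and F on the +y side, so F = (0.000, 42.00). The virtual corner opposite C is at (-54.60, 42.00). Since A1 is tangent to PJ there, UJ ⟂ PJ and tangency of A1 to NF means the radius UN is perpendicular to NF, with radius 5.7, so the center U sits 5.7 in from both sides at U = (-48.90, 36.30). That places the tangent points at J = (-54.60, 36.30) on PJ and N = (-48.90, 42.00) on NF. Then |CJ| = |J − C| = 65.57.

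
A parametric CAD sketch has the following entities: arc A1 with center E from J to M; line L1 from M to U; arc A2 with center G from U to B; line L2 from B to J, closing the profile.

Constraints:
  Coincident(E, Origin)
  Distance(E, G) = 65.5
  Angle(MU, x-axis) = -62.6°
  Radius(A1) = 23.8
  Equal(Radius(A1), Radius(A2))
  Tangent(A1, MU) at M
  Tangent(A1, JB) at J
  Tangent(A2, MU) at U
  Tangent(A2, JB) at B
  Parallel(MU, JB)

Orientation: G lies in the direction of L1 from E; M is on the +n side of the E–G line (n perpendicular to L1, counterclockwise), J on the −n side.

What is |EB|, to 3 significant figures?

69.7

The slot axis is L1's direction at -62.6°, so u = (cos -62.6°, sin -62.6°) = (0.460, -0.888) and n = (−sin -62.6°, cos -62.6°) = (0.888, 0.460). E is at the origin and G lies 65.5 along u from E, so G = 65.5·u = (30.1, -58.2). Tangency of A1 to both parallel lines with radius 23.8 puts M and J at E ± 23.8·n: M = (21.1, 11.0), J = (-21.1, -11.0). Equal radii place U and B the same way about G: U = G + 23.8·n = (51.3, -47.2), B = G − 23.8·n = (9.01, -69.1). Then |EB| = |B − E| = 69.7.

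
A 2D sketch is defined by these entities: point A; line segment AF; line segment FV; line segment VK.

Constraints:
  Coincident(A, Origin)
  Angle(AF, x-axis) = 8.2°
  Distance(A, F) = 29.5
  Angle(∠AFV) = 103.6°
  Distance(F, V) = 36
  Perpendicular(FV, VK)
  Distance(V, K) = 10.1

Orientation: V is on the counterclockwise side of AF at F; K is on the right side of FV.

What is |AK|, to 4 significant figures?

57.85

A is at the origin; AF runs at 8.2° with length 29.5, so F = 29.5·(cos 8.2°, sin 8.2°) = (29.20, 4.208). ∠AFV = 103.6°, so FV runs at 8.2° + (180° − 103.6°) = 84.60° from the x-axis; with |FV| = 36.0, V = F + 36.0·(cos 84.60°, sin 84.60°) = (32.59, 40.05). The perpendicularity gives VK at right angles to FV; with |VK| = 10.1 on the right of FV, K = V + 10.1·(0.9956, -0.09411) = (42.64, 39.10). Then |AK| = |K − A| = 57.85.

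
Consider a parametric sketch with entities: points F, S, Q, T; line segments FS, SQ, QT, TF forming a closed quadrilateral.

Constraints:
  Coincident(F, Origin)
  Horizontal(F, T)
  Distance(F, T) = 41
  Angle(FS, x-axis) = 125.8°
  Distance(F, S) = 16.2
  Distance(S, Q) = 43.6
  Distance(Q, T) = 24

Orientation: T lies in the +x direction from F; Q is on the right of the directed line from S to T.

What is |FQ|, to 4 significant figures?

28.00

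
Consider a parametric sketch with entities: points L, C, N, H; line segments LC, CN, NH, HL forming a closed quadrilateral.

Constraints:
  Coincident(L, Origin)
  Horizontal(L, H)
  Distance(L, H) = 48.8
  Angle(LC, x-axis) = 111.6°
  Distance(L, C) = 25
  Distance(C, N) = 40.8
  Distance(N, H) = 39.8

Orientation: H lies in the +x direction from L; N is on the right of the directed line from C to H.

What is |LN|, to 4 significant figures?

16.41

L is at the origin; LH is horizontal with |LH| = 48.8 and H in +x, so H = (48.8, 0). LC runs at 111.6° with |LC| = 25.0, so C = (-9.203, 23.24). N is determined by |CN| = 40.8 and |NH| = 39.8 together: it lies at the intersection of circle(C, 40.8) and circle(H, 39.8). With |CH| = 62.49, the foot of the radical line on CH is 31.89 from C and the perpendicular offset is √(40.8² − 31.89²) = 25.45. Taking the right-of-CH solution: N = (10.93, -12.24).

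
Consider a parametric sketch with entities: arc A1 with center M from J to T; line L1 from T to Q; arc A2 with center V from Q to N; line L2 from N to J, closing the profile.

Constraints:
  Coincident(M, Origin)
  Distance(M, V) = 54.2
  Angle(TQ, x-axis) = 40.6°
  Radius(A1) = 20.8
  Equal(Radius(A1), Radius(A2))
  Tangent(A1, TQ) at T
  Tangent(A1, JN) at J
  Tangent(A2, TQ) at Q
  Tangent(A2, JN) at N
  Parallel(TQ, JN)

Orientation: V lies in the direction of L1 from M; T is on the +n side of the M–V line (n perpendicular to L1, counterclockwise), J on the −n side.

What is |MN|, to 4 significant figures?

58.05

Tangency of A1 to both parallel lines with radius 20.8 puts T and J at M ± 20.8·n: T = (-13.54, 15.79), J = (13.54, -15.79). Equal radii place Q and N the same way about V: Q = V + 20.8·n = (27.62, 51.06), N = V − 20.8·n = (54.69, 19.48). Then |MN| = |N − M| = 58.05.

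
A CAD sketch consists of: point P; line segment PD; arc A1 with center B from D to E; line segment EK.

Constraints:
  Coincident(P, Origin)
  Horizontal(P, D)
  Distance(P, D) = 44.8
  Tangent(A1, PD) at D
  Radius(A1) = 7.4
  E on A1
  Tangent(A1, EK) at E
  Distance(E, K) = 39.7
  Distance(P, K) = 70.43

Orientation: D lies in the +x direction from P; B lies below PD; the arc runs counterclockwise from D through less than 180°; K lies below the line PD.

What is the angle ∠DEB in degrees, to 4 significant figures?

34.30°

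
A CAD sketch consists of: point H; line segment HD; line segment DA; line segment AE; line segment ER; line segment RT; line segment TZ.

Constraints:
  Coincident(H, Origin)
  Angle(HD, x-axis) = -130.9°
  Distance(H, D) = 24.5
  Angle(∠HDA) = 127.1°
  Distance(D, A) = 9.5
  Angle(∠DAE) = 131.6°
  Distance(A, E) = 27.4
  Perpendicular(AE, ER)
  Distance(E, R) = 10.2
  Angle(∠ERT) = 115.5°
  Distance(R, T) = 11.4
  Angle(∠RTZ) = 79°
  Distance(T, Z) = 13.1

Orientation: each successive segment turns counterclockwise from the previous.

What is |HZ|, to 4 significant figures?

32.54

H is at the origin; HD runs at -130.9° with length 24.5, so D = (-16.04, -18.52). ∠HDA = 127.1° gives DA at -78.00° from the x-axis; with |DA| = 9.5, A = (-14.07, -27.81). ∠DAE = 131.6° gives AE at -29.60° from the x-axis; with |AE| = 27.4, E = (9.758, -41.34). AE is perpendicular to ER, so ER runs at 60.40°; with |ER| = 10.2, R = (14.80, -32.48). ∠ERT = 115.5° gives RT at 124.9° from the x-axis; with |RT| = 11.4, T = (8.274, -23.13). ∠RTZ = 79.0° gives TZ at -134.1° from the x-axis; with |TZ| = 13.1, Z = (-0.8425, -32.53). Then |HZ| = |Z − H| = 32.54.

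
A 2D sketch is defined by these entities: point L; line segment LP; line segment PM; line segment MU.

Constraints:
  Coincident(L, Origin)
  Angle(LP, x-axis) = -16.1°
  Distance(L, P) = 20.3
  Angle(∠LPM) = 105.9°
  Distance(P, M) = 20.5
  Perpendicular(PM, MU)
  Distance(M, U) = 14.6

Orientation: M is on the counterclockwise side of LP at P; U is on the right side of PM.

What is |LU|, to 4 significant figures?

42.94

L is at the origin; LP runs at -16.1° with length 20.3, so P = 20.3·(cos -16.1°, sin -16.1°) = (19.50, -5.629). ∠LPM = 105.9°, so PM runs at -16.1° + (180° − 105.9°) = 58.00° from the x-axis; with |PM| = 20.5, M = P + 20.5·(cos 58.00°, sin 58.00°) = (30.37, 11.76). PM is perpendicular to MU; with |MU| = 14.6 on the right of PM, U = M + 14.6·(0.8480, -0.5299) = (42.75, 4.019). Then |LU| = |U − L| = 42.94.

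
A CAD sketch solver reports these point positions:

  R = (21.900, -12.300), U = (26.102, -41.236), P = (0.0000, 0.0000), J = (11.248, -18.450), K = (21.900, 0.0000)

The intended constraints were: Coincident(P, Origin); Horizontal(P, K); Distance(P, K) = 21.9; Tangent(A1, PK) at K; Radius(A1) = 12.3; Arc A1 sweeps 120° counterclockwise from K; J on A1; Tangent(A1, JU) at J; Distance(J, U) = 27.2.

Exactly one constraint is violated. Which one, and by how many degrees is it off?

Tangent(A1, JU) at J — off by 3.10°.

P = (0.00, 0.00) ✓; P.y = 0.00, K.y = 0.00 ✓; |PK| = 21.90 ✓; ∠(RK, KP) = 90.00° ✓; |RK| = 12.30 ✓; bearing(R→J) − bearing(R→K) = 120.0° ✓; |RJ| = 12.30 ✓; ∠(RJ, JU) = 86.90° ✗; |JU| = 27.20 ✓.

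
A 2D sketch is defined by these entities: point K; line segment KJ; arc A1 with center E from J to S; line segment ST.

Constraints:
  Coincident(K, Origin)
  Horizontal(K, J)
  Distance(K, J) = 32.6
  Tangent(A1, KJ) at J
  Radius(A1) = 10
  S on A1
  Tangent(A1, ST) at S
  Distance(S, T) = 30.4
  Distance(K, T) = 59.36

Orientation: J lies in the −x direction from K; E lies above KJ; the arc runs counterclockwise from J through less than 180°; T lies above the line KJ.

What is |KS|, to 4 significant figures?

29.68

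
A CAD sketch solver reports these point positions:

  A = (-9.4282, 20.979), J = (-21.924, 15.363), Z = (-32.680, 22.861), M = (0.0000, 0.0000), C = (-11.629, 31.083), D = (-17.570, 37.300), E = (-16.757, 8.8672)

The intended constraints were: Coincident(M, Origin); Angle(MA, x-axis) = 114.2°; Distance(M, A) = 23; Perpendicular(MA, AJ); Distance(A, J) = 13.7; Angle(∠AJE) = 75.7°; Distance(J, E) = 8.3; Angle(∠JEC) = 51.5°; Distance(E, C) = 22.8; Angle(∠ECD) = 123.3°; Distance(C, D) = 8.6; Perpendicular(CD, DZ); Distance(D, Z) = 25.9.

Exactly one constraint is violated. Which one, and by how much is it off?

Distance(D, Z) = 25.9 — off by 5.00.

M = (0.00, 0.00) ✓; MA at 114.2° ✓; |MA| = 23.00 ✓; ∠(MA, AJ) = 90.00° ✓; |AJ| = 13.70 ✓; ∠AJE = 75.70° ✓; |JE| = 8.300 ✓; ∠JEC = 51.50° ✓; |EC| = 22.80 ✓; ∠ECD = 123.3° ✓; |CD| = 8.599 ✓; ∠(CD, DZ) = 90.00° ✓; |DZ| = 20.90 ✗.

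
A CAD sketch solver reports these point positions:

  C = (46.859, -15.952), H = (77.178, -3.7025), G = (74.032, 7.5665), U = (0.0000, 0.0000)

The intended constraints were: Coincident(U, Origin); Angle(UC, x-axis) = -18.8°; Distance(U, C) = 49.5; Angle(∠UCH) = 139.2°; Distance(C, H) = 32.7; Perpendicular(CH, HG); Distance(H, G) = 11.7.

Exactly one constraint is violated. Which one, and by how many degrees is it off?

Perpendicular(CH, HG) — off by 6.40°.

U = (0.00, 0.00) ✓; UC at -18.80° ✓; |UC| = 49.50 ✓; ∠UCH = 139.2° ✓; |CH| = 32.70 ✓; ∠(CH, HG) = 83.60° ✗; |HG| = 11.70 ✓.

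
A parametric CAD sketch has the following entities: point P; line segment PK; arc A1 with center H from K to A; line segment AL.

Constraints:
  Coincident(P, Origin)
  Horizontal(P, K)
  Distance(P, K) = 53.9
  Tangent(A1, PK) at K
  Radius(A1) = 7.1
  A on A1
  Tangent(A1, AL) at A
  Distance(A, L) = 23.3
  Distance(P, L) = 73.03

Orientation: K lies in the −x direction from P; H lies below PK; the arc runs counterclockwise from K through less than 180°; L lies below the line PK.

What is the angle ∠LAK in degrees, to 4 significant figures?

144.0°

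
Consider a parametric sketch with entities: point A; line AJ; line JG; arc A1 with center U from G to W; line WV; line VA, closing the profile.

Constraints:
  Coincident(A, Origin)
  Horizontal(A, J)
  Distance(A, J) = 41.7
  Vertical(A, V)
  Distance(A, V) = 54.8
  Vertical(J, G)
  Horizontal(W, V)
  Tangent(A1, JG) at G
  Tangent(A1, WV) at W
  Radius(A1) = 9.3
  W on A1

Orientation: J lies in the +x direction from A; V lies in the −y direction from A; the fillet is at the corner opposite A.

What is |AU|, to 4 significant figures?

55.86

A is at the origin; AJ is horizontal with |AJ| = 41.7 and J on the +x side, so J = (41.70, 0.000). AV is vertical with |AV| = 54.8 and V on the −y side, so V = (0.000, -54.80). The virtual corner opposite A is at (41.70, -54.80). The tangent condition forces UG to be normal to JG and the tangent condition forces UW to be normal to WV, with radius 9.3, so the center U sits 9.3 in from both sides at U = (32.40, -45.50). Then |AU| = |U − A| = 55.86.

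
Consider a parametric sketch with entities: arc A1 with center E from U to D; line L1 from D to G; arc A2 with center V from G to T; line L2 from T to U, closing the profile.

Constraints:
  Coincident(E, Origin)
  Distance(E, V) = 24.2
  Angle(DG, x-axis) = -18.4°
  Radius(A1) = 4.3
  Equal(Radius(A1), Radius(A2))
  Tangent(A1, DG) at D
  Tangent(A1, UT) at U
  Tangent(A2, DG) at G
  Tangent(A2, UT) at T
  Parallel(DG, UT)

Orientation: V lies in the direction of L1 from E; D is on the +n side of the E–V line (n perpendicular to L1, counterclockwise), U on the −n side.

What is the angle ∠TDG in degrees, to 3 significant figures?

19.6°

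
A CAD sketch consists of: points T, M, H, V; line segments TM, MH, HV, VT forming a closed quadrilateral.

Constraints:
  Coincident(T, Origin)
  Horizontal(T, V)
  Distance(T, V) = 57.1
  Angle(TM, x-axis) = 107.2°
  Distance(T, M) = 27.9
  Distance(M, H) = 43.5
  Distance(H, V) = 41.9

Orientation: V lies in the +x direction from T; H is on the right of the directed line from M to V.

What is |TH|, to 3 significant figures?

18.7

Checks: T.y = 0.00, V.y = 0.00 ✓; |MH| = 43.50 ✓; |HV| = 41.90 ✓.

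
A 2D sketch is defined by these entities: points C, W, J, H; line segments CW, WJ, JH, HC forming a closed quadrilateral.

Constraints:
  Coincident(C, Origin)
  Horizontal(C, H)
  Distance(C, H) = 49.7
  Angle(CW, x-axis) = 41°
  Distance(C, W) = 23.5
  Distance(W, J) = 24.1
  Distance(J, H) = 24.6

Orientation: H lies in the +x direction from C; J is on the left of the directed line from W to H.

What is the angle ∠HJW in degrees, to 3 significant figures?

93.6°

C is at the origin; C and H share the same y with |CH| = 49.7 and H in +x, so H = (49.7, 0). CW runs at 41.0° with |CW| = 23.5, so W = (17.7, 15.4). J is determined by |WJ| = 24.1 and |JH| = 24.6 together: it lies at the intersection of circle(W, 24.1) and circle(H, 24.6). With |WH| = 35.5, the foot of the radical line on WH is 17.4 from W and the perpendicular offset is √(24.1² − 17.4²) = 16.7. Taking the left-of-WH solution: J = (40.7, 22.9).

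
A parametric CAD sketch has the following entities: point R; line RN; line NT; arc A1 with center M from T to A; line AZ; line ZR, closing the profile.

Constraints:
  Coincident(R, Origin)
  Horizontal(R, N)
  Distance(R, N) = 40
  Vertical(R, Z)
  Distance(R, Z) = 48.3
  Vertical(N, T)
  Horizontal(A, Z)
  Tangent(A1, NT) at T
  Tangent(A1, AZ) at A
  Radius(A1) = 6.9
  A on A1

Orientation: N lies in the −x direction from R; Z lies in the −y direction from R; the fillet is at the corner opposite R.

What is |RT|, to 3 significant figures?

57.6

R is at the origin; RN is horizontal with |RN| = 40.0 and N on the −x side, so N = (-40.0, 0.00). RZ is vertical with |RZ| = 48.3 and Z on the −y side, so Z = (0.00, -48.3). The virtual corner opposite R is at (-40.0, -48.3). A1 meets NT tangentially, so MT is at right angles to NT and the tangent condition forces MA to be normal to AZ, with radius 6.9, so the center M sits 6.9 in from both sides at M = (-33.1, -41.4). That places the tangent points at T = (-40.0, -41.4) on NT and A = (-33.1, -48.3) on AZ. Then |RT| = |T − R| = 57.6.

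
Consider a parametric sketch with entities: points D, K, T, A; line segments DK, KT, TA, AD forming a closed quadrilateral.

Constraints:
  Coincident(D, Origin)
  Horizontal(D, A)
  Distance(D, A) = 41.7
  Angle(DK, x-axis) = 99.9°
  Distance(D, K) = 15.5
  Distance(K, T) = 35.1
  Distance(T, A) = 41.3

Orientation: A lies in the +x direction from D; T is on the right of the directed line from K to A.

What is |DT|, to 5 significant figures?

19.632

Checks: |KT| = 35.10 ✓; |TA| = 41.30 ✓.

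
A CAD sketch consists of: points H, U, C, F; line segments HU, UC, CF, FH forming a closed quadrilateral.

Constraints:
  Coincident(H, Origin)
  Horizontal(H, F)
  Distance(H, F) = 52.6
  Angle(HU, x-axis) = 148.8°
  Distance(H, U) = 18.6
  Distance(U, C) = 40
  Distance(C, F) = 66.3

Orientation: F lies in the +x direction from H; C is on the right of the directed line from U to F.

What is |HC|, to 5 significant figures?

30.119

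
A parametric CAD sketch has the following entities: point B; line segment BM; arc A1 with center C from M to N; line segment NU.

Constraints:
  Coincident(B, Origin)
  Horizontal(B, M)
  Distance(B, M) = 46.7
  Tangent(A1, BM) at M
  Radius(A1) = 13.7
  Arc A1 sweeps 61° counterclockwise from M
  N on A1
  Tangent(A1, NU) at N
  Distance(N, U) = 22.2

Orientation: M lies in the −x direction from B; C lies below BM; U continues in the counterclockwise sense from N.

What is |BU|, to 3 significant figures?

74.3

B is at the origin; BM is horizontal with |BM| = 46.7 and M on the −x side, so M = (-46.7, 0.00). A1 meets BM tangentially, so CM is at right angles to BM, so C = M + (0, -13.7) = (-46.7, -13.7). On A1, M sits at bearing 90° from C; a 61° counterclockwise sweep puts N at bearing 151°, so N = C + 13.7·(cos 151°, sin 151°) = (-58.7, -7.06). Tangency of A1 to NU means the radius CN is perpendicular to NU, so NU runs along (−sin 151°, cos 151°); with |NU| = 22.2, U = (-69.4, -26.5). Then |BU| = |U − B| = 74.3.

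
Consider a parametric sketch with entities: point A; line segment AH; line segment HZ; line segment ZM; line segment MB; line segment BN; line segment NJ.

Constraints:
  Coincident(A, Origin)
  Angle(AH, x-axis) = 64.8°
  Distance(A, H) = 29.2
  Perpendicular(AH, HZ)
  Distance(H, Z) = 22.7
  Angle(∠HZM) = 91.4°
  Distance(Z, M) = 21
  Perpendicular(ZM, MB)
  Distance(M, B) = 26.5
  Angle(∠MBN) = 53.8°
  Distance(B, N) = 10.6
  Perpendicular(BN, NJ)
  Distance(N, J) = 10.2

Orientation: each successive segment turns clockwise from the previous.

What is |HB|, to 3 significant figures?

21.9

∠HZM = 91.4° gives ZM at -114° from the x-axis; with |ZM| = 21.0, M = (24.5, -2.46). ZM is perpendicular to MB, so MB runs at 156°; with |MB| = 26.5, B = (0.251, 8.24). Then |HB| = |B − H| = 21.9.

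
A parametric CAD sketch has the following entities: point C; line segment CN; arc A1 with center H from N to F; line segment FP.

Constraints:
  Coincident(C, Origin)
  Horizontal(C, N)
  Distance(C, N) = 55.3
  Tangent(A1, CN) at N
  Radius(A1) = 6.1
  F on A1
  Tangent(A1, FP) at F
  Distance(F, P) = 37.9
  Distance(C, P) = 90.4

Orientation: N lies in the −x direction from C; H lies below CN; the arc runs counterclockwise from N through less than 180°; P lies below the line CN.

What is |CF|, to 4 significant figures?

59.86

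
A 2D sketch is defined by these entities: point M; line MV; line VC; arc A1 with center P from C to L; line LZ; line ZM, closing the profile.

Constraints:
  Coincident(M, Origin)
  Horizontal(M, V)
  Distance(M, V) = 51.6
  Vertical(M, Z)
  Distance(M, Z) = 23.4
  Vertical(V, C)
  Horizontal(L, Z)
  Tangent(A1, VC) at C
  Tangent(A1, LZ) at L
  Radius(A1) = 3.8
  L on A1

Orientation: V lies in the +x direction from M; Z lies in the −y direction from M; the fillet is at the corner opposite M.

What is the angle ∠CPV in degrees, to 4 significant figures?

79.03°

M is at the origin; MV is horizontal with |MV| = 51.6 and V on the +x side, so V = (51.60, 0.000). M and Z share the same x with |MZ| = 23.4 and Z on the −y side, so Z = (0.000, -23.40). The virtual corner opposite M is at (51.60, -23.40). The tangent condition forces PC to be normal to VC and A1 meets LZ tangentially, so PL is at right angles to LZ, with radius 3.8, so the center P sits 3.8 in from both sides at P = (47.80, -19.60). That places the tangent points at C = (51.60, -19.60) on VC and L = (47.80, -23.40) on LZ. Then cos ∠CPV = PC·PV / (|PC||PV|), giving 79.03°.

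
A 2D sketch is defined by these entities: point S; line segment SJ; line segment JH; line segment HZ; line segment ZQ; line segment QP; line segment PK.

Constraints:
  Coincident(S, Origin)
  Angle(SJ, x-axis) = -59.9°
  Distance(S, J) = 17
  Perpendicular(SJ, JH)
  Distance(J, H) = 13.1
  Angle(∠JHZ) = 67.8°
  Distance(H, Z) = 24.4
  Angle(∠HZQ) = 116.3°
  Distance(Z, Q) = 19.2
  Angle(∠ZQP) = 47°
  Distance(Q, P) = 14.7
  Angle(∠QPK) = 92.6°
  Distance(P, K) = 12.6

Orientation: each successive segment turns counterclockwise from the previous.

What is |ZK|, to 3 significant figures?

2.62

S is at the origin; SJ runs at -59.9° with length 17.0, so J = (8.53, -14.7). The perpendicularity gives JH at right angles to SJ, so JH runs at 30.1°; with |JH| = 13.1, H = (19.9, -8.14). ∠JHZ = 67.8° gives HZ at 142° from the x-axis; with |HZ| = 24.4, Z = (0.553, 6.78). ∠HZQ = 116.3° gives ZQ at -154° from the x-axis; with |ZQ| = 19.2, Q = (-16.7, -1.63). ∠ZQP = 47.0° gives QP at -21.0° from the x-axis; with |QP| = 14.7, P = (-2.98, -6.90). ∠QPK = 92.6° gives PK at 66.4° from the x-axis; with |PK| = 12.6, K = (2.06, 4.64). Then |ZK| = |K − Z| = 2.62.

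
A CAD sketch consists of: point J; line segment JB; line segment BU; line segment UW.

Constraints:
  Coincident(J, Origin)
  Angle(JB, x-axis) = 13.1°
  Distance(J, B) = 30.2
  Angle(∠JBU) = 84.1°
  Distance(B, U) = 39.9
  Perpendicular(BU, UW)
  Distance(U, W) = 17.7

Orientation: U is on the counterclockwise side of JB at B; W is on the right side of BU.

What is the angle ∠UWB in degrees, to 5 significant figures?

66.077°

J is at the origin; JB runs at 13.1° with length 30.2, so B = 30.2·(cos 13.1°, sin 13.1°) = (29.414, 6.8449). ∠JBU = 84.1°, so BU runs at 13.1° + (180° − 84.1°) = 109.00° from the x-axis; with |BU| = 39.9, U = B + 39.9·(cos 109.00°, sin 109.00°) = (16.424, 44.571). BU is perpendicular to UW; with |UW| = 17.7 on the right of BU, W = U + 17.7·(0.94552, 0.32557) = (33.160, 50.334). Then cos ∠UWB = WU·WB / (|WU||WB|), giving 66.077°.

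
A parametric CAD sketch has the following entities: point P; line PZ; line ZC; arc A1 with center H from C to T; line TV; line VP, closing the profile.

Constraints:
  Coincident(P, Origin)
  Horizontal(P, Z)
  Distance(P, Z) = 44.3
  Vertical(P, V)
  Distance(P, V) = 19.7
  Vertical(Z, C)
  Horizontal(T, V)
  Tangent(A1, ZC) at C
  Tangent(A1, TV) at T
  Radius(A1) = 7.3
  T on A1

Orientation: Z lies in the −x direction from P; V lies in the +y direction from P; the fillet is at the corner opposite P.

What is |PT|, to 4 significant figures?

41.92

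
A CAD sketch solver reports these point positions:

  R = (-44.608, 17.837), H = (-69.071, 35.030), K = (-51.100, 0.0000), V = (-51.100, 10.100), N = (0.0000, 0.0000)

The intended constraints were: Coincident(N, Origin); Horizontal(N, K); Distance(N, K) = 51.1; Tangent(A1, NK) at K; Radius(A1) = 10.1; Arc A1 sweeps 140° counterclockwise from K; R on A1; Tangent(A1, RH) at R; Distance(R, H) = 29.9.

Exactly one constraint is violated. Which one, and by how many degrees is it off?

Tangent(A1, RH) at R — off by 4.90°.

N = (0.00, 0.00) ✓; N.y = 0.00, K.y = 0.00 ✓; |NK| = 51.10 ✓; ∠(VK, KN) = 90.00° ✓; |VK| = 10.10 ✓; bearing(V→R) − bearing(V→K) = 140.0° ✓; |VR| = 10.10 ✓; ∠(VR, RH) = 85.10° ✗; |RH| = 29.90 ✓.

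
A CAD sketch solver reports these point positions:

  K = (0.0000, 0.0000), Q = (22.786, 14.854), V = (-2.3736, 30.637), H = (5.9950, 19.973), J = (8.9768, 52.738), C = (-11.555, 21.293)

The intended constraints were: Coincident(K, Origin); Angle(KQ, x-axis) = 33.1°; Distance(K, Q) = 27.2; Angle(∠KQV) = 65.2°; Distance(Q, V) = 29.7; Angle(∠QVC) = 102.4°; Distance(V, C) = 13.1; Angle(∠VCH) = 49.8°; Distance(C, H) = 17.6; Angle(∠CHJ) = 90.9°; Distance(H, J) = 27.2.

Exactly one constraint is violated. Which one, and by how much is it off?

Distance(H, J) = 27.2 — off by 5.70.

K = (0.00, 0.00) ✓; KQ at 33.10° ✓; |KQ| = 27.20 ✓; ∠KQV = 65.20° ✓; |QV| = 29.70 ✓; ∠QVC = 102.4° ✓; |VC| = 13.10 ✓; ∠VCH = 49.80° ✓; |CH| = 17.60 ✓; ∠CHJ = 90.90° ✓; |HJ| = 32.90 ✗.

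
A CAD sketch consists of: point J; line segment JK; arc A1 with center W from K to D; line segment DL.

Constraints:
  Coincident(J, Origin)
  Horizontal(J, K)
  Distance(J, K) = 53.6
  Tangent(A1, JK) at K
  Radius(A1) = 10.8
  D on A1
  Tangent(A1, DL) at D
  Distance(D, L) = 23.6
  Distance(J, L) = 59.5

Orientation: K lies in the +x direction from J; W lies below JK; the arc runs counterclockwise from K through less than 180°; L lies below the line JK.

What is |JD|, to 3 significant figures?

44.9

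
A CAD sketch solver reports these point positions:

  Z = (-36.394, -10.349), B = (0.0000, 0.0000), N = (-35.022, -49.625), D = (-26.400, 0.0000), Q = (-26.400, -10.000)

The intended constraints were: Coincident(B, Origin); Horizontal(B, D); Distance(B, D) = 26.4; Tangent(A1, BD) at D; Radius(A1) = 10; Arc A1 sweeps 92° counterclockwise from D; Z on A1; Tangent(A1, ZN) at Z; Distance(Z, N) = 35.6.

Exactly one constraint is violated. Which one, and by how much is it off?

Distance(Z, N) = 35.6 — off by 3.70.

B = (0.00, 0.00) ✓; B.y = 0.00, D.y = 0.00 ✓; |BD| = 26.40 ✓; ∠(QD, DB) = 90.00° ✓; |QD| = 10.00 ✓; bearing(Q→Z) − bearing(Q→D) = 92.00° ✓; |QZ| = 10.00 ✓; ∠(QZ, ZN) = 90.00° ✓; |ZN| = 39.30 ✗.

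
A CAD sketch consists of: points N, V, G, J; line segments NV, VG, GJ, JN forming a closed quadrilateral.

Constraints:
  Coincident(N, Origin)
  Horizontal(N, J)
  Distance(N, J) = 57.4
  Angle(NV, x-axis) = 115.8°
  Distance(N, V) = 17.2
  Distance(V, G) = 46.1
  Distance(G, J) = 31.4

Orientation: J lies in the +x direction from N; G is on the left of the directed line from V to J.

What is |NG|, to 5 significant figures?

44.972

Checks: |VG| = 46.10 ✓; |GJ| = 31.40 ✓.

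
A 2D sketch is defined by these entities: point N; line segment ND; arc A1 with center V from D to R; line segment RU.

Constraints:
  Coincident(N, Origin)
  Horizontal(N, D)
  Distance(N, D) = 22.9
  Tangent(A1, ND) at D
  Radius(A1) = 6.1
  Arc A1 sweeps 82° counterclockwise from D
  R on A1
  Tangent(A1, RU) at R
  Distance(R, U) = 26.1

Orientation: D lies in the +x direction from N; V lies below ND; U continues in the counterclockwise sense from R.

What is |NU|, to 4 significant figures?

33.79

N is at the origin; ND is horizontal with |ND| = 22.9 and D on the +x side, so D = (22.90, 0.000). A1 meets ND tangentially, so VD is at right angles to ND, so V = D + (0, -6.1) = (22.90, -6.100). On A1, D sits at bearing 90° from V; an 82° counterclockwise sweep puts R at bearing 172°, so R = V + 6.1·(cos 172°, sin 172°) = (16.86, -5.251). A1 meets RU tangentially, so VR is at right angles to RU, so RU runs along (−sin 172°, cos 172°); with |RU| = 26.1, U = (13.23, -31.10). Then |NU| = |U − N| = 33.79.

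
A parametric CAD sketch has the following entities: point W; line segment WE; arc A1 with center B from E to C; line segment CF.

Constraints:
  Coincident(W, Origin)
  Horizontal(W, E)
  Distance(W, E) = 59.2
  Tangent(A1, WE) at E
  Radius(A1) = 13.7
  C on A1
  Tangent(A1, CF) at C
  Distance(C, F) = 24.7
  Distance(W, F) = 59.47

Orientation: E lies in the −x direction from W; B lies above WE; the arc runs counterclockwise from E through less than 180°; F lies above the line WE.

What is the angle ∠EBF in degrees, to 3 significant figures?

151°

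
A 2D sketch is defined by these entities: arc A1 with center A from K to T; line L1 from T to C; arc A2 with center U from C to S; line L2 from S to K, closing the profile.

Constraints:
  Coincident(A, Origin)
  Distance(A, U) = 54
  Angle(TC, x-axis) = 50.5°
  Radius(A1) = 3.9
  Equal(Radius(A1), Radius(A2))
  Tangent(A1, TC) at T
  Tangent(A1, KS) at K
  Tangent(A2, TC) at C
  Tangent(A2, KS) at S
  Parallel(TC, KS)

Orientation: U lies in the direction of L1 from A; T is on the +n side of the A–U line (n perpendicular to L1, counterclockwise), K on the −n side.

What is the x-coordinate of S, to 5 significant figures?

37.358

Tangency of A1 to both parallel lines with radius 3.9 puts T and K at A ± 3.9·n: T = (-3.0093, 2.4807), K = (3.0093, -2.4807). Equal radii place C and S the same way about U: C = U + 3.9·n = (31.339, 44.148), S = U − 3.9·n = (37.358, 39.187). So S.x = 37.358.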